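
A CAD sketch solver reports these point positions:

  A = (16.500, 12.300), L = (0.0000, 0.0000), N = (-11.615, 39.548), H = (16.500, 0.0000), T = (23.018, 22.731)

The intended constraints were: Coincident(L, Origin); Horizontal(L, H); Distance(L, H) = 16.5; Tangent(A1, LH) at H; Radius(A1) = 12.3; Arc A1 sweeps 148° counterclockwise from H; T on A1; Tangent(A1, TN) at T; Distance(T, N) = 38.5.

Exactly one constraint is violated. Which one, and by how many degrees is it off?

Tangent(A1, TN) at T — off by 6.10°.

L = (0.00, 0.00) ✓; L.y = 0.00, H.y = 0.00 ✓; |LH| = 16.50 ✓; ∠(AH, HL) = 90.00° ✓; |AH| = 12.30 ✓; bearing(A→T) − bearing(A→H) = 148.0° ✓; |AT| = 12.30 ✓; ∠(AT, TN) = 83.90° ✗; |TN| = 38.50 ✓.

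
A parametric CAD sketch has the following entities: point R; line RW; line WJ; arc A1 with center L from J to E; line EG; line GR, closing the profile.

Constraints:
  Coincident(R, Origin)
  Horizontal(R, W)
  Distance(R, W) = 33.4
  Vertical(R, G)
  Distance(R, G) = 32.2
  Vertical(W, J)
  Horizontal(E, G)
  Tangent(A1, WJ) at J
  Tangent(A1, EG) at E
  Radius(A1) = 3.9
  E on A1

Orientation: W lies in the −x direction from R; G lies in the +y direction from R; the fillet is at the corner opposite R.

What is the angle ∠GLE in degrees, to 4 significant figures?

82.47°

The virtual corner opposite R is at (-33.40, 32.20). Since A1 is tangent to WJ there, LJ ⟂ WJ and the tangent condition forces LE to be normal to EG, with radius 3.9, so the center L sits 3.9 in from both sides at L = (-29.50, 28.30). That places the tangent points at J = (-33.40, 28.30) on WJ and E = (-29.50, 32.20) on EG. Then cos ∠GLE = LG·LE / (|LG||LE|), giving 82.47°.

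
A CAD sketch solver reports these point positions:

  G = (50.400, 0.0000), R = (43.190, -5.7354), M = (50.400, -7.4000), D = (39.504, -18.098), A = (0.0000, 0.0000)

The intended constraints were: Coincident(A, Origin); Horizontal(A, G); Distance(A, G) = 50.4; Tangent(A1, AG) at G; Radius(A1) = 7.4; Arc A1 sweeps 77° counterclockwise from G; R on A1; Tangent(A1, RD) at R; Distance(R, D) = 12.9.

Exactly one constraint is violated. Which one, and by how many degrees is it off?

Tangent(A1, RD) at R — off by 3.60°.

A = (0.00, 0.00) ✓; A.y = 0.00, G.y = 0.00 ✓; |AG| = 50.40 ✓; ∠(MG, GA) = 90.00° ✓; |MG| = 7.400 ✓; bearing(M→R) − bearing(M→G) = 77.00° ✓; |MR| = 7.400 ✓; ∠(MR, RD) = 93.60° ✗; |RD| = 12.90 ✓.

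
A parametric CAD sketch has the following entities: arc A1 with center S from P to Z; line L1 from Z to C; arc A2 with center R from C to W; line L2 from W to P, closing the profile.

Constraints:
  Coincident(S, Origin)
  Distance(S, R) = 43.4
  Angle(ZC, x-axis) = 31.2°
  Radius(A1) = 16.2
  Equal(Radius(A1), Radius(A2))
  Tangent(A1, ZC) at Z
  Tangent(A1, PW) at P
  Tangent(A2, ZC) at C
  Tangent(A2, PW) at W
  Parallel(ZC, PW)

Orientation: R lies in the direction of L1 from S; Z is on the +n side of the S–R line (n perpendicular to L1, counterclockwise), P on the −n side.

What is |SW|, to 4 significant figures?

46.32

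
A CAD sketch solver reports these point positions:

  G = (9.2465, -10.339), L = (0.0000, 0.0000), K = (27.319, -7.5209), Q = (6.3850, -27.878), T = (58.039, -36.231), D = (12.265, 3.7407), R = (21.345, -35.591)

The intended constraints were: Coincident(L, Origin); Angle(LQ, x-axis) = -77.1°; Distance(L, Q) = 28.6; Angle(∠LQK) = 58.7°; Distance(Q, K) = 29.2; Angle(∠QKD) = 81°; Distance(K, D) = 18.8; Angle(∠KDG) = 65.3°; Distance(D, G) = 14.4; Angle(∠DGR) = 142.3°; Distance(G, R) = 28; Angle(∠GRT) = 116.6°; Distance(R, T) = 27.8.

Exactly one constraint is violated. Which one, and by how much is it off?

Distance(R, T) = 27.8 — off by 8.90.

L = (0.00, 0.00) ✓; LQ at -77.10° ✓; |LQ| = 28.60 ✓; ∠LQK = 58.70° ✓; |QK| = 29.20 ✓; ∠QKD = 81.00° ✓; |KD| = 18.80 ✓; ∠KDG = 65.30° ✓; |DG| = 14.40 ✓; ∠DGR = 142.3° ✓; |GR| = 28.00 ✓; ∠GRT = 116.6° ✓; |RT| = 36.70 ✗.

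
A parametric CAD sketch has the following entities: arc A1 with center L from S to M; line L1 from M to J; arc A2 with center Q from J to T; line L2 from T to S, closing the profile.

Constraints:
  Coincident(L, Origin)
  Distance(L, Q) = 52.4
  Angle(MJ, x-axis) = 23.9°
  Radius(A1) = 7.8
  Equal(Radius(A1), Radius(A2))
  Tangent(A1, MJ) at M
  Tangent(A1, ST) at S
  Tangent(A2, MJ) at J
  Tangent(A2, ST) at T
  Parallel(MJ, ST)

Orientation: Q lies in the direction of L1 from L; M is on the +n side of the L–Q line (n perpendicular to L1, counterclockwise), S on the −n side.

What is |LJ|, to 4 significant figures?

52.98

The slot axis is L1's direction at 23.9°, so u = (cos 23.9°, sin 23.9°) = (0.9143, 0.4051) and n = (−sin 23.9°, cos 23.9°) = (-0.4051, 0.9143). L is at the origin and Q lies 52.4 along u from L, so Q = 52.4·u = (47.91, 21.23). Tangency of A1 to both parallel lines with radius 7.8 puts M and S at L ± 7.8·n: M = (-3.160, 7.131), S = (3.160, -7.131). Equal radii place J and T the same way about Q: J = Q + 7.8·n = (44.75, 28.36), T = Q − 7.8·n = (51.07, 14.10). Then |LJ| = |J − L| = 52.98.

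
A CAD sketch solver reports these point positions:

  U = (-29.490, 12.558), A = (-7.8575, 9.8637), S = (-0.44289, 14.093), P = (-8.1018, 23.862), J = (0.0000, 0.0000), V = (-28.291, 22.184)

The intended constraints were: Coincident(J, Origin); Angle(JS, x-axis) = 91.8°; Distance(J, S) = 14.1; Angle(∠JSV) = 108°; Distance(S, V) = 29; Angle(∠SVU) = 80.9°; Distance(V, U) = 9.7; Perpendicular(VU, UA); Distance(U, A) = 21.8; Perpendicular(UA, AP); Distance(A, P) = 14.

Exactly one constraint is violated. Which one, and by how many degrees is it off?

Perpendicular(UA, AP) — off by 8.10°.

J = (0.00, 0.00) ✓; JS at 91.80° ✓; |JS| = 14.10 ✓; ∠JSV = 108.0° ✓; |SV| = 29.00 ✓; ∠SVU = 80.90° ✓; |VU| = 9.700 ✓; ∠(VU, UA) = 90.00° ✓; |UA| = 21.80 ✓; ∠(UA, AP) = 98.10° ✗; |AP| = 14.00 ✓.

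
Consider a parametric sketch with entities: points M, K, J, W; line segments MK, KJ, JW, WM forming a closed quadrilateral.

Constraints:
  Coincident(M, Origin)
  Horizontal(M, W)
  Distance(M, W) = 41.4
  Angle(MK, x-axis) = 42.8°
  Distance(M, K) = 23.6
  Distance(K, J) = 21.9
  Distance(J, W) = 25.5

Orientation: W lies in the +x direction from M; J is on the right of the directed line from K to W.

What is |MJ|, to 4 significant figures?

17.58

M is at the origin; M and W share the same y with |MW| = 41.4 and W in +x, so W = (41.4, 0). MK runs at 42.8° with |MK| = 23.6, so K = (17.32, 16.03). J is determined by |KJ| = 21.9 and |JW| = 25.5 together: it lies at the intersection of circle(K, 21.9) and circle(W, 25.5). With |KW| = 28.93, the foot of the radical line on KW is 11.52 from K and the perpendicular offset is √(21.9² − 11.52²) = 18.63. Taking the right-of-KW solution: J = (16.58, -5.853).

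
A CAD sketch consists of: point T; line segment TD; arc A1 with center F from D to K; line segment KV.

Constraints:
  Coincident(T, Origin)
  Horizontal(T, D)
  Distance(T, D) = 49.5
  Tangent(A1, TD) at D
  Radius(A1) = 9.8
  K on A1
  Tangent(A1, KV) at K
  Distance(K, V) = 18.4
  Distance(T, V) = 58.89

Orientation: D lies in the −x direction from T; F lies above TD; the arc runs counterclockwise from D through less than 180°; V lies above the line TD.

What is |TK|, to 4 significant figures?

43.60

T is at the origin; T and D share the same y with |TD| = 49.5 and D on the −x side, so D = (-49.50, 0.000). Tangency of A1 to TD means the radius FD is perpendicular to TD, so F = D + (0, 9.8) = (-49.50, 9.800). Since FK ⟂ KV (tangency), |FV| = √(9.8² + 18.4²) = 20.85 regardless of where K sits on A1. So V lies on both circle(T, 58.89) and circle(F, 20.85); the above-TD intersection is V = (-50.30, 30.63). K is the foot of the tangent from V: K = (-41.03, 14.73).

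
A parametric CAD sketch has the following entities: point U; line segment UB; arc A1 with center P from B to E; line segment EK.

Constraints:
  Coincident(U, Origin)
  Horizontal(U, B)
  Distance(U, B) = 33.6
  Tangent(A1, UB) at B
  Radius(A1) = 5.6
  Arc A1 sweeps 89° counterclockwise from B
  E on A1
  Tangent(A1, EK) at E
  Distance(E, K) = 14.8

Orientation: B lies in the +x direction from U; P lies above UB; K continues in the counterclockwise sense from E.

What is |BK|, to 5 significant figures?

21.128

U is at the origin; UB is horizontal with |UB| = 33.6 and B on the +x side, so B = (33.600, 0.0000). Tangency of A1 to UB means the radius PB is perpendicular to UB, so P = B + (0, 5.6) = (33.600, 5.6000). On A1, B sits at bearing -90° from P; an 89° counterclockwise sweep puts E at bearing -1°, so E = P + 5.6·(cos -1°, sin -1°) = (39.199, 5.5023). Tangency of A1 to EK means the radius PE is perpendicular to EK, so EK runs along (−sin -1°, cos -1°); with |EK| = 14.8, K = (39.457, 20.300). Then |BK| = |K − B| = 21.128.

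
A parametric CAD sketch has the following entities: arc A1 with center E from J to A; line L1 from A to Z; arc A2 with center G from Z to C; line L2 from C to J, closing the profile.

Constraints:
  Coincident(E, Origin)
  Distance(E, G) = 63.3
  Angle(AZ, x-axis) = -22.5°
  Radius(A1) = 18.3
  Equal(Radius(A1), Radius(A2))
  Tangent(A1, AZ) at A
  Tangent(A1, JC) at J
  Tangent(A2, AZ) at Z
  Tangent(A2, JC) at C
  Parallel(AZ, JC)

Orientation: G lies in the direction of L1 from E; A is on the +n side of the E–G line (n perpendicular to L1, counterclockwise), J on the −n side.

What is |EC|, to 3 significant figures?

65.9

The slot axis is L1's direction at -22.5°, so u = (cos -22.5°, sin -22.5°) = (0.924, -0.383) and n = (−sin -22.5°, cos -22.5°) = (0.383, 0.924). E is at the origin and G lies 63.3 along u from E, so G = 63.3·u = (58.5, -24.2). Tangency of A1 to both parallel lines with radius 18.3 puts A and J at E ± 18.3·n: A = (7.00, 16.9), J = (-7.00, -16.9). Equal radii place Z and C the same way about G: Z = G + 18.3·n = (65.5, -7.32), C = G − 18.3·n = (51.5, -41.1). Then |EC| = |C − E| = 65.9.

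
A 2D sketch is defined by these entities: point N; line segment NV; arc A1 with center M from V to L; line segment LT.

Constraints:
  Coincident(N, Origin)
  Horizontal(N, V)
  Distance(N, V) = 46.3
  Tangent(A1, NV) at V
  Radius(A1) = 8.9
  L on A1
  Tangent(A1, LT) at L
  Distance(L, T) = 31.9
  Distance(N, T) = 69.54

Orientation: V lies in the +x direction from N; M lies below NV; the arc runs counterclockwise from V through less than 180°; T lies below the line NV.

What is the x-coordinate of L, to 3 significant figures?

38.9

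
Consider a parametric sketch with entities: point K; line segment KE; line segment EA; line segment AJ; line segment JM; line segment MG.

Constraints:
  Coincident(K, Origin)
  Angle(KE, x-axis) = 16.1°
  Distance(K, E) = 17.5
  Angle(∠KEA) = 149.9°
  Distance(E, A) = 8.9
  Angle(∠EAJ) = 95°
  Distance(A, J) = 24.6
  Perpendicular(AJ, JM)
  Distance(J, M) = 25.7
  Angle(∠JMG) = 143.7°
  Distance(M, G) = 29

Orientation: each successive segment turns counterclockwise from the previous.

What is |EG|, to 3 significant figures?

41.0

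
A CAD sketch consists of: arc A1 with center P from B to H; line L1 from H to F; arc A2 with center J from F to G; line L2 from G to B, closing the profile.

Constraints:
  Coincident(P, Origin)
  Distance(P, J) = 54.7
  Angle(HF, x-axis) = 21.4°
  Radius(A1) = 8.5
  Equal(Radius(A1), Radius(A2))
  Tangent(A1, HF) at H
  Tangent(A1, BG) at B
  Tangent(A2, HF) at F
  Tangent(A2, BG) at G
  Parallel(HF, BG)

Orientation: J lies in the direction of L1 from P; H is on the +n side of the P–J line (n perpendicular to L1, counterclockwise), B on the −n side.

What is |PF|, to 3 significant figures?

55.4

The slot axis is L1's direction at 21.4°, so u = (cos 21.4°, sin 21.4°) = (0.931, 0.365) and n = (−sin 21.4°, cos 21.4°) = (-0.365, 0.931). P is at the origin and J lies 54.7 along u from P, so J = 54.7·u = (50.9, 20.0). Tangency of A1 to both parallel lines with radius 8.5 puts H and B at P ± 8.5·n: H = (-3.10, 7.91), B = (3.10, -7.91). Equal radii place F and G the same way about J: F = J + 8.5·n = (47.8, 27.9), G = J − 8.5·n = (54.0, 12.0). Then |PF| = |F − P| = 55.4.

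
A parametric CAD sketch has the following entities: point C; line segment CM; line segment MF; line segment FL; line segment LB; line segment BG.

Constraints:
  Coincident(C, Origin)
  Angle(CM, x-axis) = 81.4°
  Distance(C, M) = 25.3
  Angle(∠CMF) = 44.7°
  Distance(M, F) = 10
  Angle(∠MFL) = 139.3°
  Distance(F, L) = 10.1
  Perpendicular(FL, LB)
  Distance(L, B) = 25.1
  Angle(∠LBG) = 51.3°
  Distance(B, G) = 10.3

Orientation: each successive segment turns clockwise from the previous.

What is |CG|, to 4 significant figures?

18.73

C is at the origin; CM runs at 81.4° with length 25.3, so M = (3.783, 25.02). ∠CMF = 44.7° gives MF at -53.90° from the x-axis; with |MF| = 10.0, F = (9.675, 16.94). ∠MFL = 139.3° gives FL at -94.60° from the x-axis; with |FL| = 10.1, L = (8.865, 6.868). FL is perpendicular to LB, so LB runs at 175.4°; with |LB| = 25.1, B = (-16.15, 8.881). ∠LBG = 51.3° gives BG at 46.70° from the x-axis; with |BG| = 10.3, G = (-9.090, 16.38). Then |CG| = |G − C| = 18.73.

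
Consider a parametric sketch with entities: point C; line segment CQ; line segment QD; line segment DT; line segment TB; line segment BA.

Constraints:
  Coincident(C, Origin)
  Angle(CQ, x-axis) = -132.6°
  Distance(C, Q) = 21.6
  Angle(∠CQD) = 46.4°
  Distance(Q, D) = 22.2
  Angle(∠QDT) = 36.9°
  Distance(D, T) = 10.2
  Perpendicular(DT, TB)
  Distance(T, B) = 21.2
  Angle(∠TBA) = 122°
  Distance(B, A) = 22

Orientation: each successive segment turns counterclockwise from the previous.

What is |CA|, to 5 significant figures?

47.336

DT ⟂ TB, so TB runs at -125.90°; with |TB| = 21.2, B = (-13.117, -26.704). ∠TBA = 122.0° gives BA at -67.900° from the x-axis; with |BA| = 22.0, A = (-4.8405, -47.088). Then |CA| = |A − C| = 47.336.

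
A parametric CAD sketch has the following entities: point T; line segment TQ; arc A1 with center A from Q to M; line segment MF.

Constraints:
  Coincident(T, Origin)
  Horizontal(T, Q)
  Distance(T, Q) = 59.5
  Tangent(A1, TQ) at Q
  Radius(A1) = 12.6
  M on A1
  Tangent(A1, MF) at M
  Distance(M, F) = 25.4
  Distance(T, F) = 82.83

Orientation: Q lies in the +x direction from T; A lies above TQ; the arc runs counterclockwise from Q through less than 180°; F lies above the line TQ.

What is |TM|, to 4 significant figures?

72.98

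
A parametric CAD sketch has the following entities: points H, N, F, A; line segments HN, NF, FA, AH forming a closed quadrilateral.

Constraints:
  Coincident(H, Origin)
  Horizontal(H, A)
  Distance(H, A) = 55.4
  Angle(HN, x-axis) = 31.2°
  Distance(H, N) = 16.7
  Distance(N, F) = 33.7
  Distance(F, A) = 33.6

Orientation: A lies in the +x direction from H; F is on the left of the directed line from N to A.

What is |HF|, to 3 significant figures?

50.3

Checks: |NF| = 33.70 ✓; |FA| = 33.60 ✓.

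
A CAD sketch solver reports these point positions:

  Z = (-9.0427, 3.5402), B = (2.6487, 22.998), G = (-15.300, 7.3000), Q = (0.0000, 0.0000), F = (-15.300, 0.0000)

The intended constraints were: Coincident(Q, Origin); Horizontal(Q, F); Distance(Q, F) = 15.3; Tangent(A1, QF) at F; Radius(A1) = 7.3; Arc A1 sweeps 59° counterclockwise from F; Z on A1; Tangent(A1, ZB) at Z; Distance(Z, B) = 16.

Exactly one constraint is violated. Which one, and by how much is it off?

Distance(Z, B) = 16 — off by 6.70.

Q = (0.00, 0.00) ✓; Q.y = 0.00, F.y = 0.00 ✓; |QF| = 15.30 ✓; ∠(GF, FQ) = 90.00° ✓; |GF| = 7.300 ✓; bearing(G→Z) − bearing(G→F) = 59.00° ✓; |GZ| = 7.300 ✓; ∠(GZ, ZB) = 90.00° ✓; |ZB| = 22.70 ✗.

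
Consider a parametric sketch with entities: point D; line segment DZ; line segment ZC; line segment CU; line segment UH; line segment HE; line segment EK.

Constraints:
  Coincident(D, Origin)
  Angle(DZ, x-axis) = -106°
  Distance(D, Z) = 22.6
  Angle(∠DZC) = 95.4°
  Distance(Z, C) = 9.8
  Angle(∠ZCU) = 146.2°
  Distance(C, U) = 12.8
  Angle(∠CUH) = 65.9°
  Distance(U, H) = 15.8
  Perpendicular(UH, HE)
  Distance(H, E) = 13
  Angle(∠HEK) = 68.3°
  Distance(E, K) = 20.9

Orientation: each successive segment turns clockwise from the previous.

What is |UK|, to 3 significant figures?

6.39

D is at the origin; DZ runs at -106.0° with length 22.6, so Z = (-6.23, -21.7). ∠DZC = 95.4° gives ZC at 169° from the x-axis; with |ZC| = 9.8, C = (-15.9, -19.9). ∠ZCU = 146.2° gives CU at 136° from the x-axis; with |CU| = 12.8, U = (-25.0, -11.0). ∠CUH = 65.9° gives UH at 21.5° from the x-axis; with |UH| = 15.8, H = (-10.3, -5.18). UH is perpendicular to HE, so HE runs at -68.5°; with |HE| = 13.0, E = (-5.54, -17.3). ∠HEK = 68.3° gives EK at 180° from the x-axis; with |EK| = 20.9, K = (-26.4, -17.2). Then |UK| = |K − U| = 6.39.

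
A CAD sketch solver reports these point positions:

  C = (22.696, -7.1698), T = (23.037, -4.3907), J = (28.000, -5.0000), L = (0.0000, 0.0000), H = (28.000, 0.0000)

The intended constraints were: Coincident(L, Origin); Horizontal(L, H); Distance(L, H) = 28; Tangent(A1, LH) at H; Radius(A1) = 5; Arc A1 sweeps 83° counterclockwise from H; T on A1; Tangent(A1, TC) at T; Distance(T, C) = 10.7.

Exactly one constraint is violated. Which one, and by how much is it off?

Distance(T, C) = 10.7 — off by 7.90.

L = (0.00, 0.00) ✓; L.y = 0.00, H.y = 0.00 ✓; |LH| = 28.00 ✓; ∠(JH, HL) = 90.00° ✓; |JH| = 5.000 ✓; bearing(J→T) − bearing(J→H) = 83.00° ✓; |JT| = 5.000 ✓; ∠(JT, TC) = 90.00° ✓; |TC| = 2.800 ✗.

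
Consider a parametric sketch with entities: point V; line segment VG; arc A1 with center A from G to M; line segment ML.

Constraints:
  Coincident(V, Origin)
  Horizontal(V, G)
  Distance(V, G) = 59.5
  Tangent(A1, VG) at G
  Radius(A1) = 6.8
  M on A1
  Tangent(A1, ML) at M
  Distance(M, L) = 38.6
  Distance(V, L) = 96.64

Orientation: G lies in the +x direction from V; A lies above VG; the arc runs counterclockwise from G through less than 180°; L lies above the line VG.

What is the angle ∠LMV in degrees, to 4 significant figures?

139.0°

Checks: |AM| = 6.800 ✓; ∠(AM, ML) = 90.00° ✓; |ML| = 38.60 ✓; |VL| = 96.64 ✓.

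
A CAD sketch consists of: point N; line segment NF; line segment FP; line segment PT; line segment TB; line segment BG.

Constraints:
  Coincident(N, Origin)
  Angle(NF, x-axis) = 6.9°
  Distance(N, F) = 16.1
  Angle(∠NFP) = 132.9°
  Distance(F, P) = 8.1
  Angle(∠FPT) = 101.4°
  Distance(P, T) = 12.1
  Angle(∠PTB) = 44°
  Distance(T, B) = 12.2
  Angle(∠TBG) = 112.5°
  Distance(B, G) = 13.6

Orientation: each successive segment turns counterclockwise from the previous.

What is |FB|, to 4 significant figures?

4.954

N is at the origin; NF runs at 6.9° with length 16.1, so F = (15.98, 1.934). ∠NFP = 132.9° gives FP at 54.00° from the x-axis; with |FP| = 8.1, P = (20.74, 8.487). ∠FPT = 101.4° gives PT at 132.6° from the x-axis; with |PT| = 12.1, T = (12.55, 17.39). ∠PTB = 44.0° gives TB at -91.40° from the x-axis; with |TB| = 12.2, B = (12.26, 5.198). Then |FB| = |B − F| = 4.954.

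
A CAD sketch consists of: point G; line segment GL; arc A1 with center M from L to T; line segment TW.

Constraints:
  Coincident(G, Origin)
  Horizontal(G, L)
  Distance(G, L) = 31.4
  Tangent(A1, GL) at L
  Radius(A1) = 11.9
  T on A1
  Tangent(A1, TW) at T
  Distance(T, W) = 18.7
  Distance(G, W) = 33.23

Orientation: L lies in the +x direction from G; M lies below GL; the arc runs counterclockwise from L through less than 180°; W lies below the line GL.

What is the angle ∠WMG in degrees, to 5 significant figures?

69.774°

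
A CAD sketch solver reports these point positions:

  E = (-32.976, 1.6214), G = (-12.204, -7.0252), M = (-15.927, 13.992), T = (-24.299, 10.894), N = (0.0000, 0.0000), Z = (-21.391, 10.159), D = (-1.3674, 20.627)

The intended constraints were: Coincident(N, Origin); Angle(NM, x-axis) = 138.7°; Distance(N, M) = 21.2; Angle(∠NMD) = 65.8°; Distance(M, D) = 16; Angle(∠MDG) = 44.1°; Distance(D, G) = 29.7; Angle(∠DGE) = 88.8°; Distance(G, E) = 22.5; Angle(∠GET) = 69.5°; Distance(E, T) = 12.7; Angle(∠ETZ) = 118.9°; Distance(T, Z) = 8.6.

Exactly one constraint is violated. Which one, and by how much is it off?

Distance(T, Z) = 8.6 — off by 5.60.

N = (0.00, 0.00) ✓; NM at 138.7° ✓; |NM| = 21.20 ✓; ∠NMD = 65.80° ✓; |MD| = 16.00 ✓; ∠MDG = 44.10° ✓; |DG| = 29.70 ✓; ∠DGE = 88.80° ✓; |GE| = 22.50 ✓; ∠GET = 69.50° ✓; |ET| = 12.70 ✓; ∠ETZ = 118.9° ✓; |TZ| = 2.999 ✗.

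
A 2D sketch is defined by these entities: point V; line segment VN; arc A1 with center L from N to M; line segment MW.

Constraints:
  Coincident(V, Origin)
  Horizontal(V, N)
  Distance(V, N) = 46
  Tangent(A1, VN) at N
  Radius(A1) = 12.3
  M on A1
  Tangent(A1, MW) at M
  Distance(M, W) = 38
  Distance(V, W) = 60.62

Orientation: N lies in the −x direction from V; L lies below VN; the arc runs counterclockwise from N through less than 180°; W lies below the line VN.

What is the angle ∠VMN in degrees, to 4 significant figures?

43.68°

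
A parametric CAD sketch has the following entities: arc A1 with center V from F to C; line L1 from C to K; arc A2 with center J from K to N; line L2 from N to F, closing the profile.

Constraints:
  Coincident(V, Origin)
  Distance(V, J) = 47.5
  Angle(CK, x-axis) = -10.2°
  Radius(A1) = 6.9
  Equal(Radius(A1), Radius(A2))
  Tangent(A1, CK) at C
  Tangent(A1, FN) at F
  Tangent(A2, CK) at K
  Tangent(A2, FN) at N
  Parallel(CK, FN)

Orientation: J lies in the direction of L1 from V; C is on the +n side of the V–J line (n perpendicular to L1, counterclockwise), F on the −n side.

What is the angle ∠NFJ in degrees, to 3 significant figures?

8.27°

The slot axis is L1's direction at -10.2°, so u = (cos -10.2°, sin -10.2°) = (0.984, -0.177) and n = (−sin -10.2°, cos -10.2°) = (0.177, 0.984). V is at the origin and J lies 47.5 along u from V, so J = 47.5·u = (46.7, -8.41). Tangency of A1 to both parallel lines with radius 6.9 puts C and F at V ± 6.9·n: C = (1.22, 6.79), F = (-1.22, -6.79). Equal radii place K and N the same way about J: K = J + 6.9·n = (48.0, -1.62), N = J − 6.9·n = (45.5, -15.2). Then cos ∠NFJ = FN·FJ / (|FN||FJ|), giving 8.27°.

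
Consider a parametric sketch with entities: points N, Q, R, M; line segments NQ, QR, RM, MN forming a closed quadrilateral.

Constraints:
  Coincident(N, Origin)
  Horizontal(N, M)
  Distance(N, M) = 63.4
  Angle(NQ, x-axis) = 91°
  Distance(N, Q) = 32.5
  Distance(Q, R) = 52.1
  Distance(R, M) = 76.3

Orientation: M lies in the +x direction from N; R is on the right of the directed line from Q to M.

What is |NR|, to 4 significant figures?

21.43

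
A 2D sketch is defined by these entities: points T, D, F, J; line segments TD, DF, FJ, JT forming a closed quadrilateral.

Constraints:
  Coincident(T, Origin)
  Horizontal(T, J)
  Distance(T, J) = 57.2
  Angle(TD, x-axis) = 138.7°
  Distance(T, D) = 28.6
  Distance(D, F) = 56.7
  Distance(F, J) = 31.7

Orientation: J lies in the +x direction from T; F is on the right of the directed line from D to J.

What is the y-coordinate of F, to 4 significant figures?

-10.21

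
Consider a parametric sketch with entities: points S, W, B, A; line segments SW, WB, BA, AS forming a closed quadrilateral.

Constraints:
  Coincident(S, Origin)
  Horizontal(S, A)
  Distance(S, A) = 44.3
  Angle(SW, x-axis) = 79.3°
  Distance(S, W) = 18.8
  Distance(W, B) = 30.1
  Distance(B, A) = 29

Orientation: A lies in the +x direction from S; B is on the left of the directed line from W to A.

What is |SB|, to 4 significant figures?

41.93

Checks: |WB| = 30.10 ✓; |BA| = 29.00 ✓.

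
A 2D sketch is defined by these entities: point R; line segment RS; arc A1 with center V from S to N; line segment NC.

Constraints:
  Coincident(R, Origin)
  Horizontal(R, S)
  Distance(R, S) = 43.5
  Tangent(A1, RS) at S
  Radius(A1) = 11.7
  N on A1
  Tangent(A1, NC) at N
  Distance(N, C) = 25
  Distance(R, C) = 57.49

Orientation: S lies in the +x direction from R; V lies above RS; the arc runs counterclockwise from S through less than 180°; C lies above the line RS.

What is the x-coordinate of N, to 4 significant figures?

53.81

R is at the origin; R and S share the same y with |RS| = 43.5 and S on the +x side, so S = (43.50, 0.000). Since A1 is tangent to RS there, VS ⟂ RS, so V = S + (0, 11.7) = (43.50, 11.70). Since VN ⟂ NC (tangency), |VC| = √(11.7² + 25.0²) = 27.60 regardless of where N sits on A1. So C lies on both circle(R, 57.49) and circle(V, 27.60); the above-RS intersection is C = (42.00, 39.26). N is the foot of the tangent from C: N = (53.81, 17.23).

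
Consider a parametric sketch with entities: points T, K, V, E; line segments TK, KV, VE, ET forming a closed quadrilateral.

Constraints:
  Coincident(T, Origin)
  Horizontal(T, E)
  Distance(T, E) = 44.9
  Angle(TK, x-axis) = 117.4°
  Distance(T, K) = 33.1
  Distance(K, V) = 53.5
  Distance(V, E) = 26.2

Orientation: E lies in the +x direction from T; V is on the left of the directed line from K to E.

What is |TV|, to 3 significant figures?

45.7

Checks: |KV| = 53.50 ✓; |VE| = 26.20 ✓.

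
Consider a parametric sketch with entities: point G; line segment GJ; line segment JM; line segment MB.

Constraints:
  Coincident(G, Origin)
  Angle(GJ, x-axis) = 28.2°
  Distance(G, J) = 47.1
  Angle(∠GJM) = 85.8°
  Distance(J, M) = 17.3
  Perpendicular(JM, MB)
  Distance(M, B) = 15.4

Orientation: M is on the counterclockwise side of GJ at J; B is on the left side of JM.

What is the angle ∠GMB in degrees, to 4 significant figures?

16.43°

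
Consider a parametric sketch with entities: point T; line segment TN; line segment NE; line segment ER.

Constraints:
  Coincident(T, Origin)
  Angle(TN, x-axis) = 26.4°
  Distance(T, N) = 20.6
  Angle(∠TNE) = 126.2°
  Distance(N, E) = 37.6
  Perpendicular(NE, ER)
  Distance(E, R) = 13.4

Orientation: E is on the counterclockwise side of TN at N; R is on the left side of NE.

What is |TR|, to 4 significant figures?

49.87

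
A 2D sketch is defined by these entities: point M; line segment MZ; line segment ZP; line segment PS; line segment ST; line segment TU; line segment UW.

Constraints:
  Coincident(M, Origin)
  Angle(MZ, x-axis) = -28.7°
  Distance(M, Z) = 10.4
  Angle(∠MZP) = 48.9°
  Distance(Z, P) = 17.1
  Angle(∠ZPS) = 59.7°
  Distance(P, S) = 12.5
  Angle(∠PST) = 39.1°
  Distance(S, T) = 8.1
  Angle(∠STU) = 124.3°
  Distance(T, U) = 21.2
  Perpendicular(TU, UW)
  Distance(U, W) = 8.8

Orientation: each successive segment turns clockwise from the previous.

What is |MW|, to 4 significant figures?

27.53

M is at the origin; MZ runs at -28.7° with length 10.4, so Z = (9.122, -4.994). ∠MZP = 48.9° gives ZP at -159.8° from the x-axis; with |ZP| = 17.1, P = (-6.926, -10.90). ∠ZPS = 59.7° gives PS at 79.90° from the x-axis; with |PS| = 12.5, S = (-4.734, 1.407). ∠PST = 39.1° gives ST at -61.00° from the x-axis; with |ST| = 8.1, T = (-0.8069, -5.677). ∠STU = 124.3° gives TU at -116.7° from the x-axis; with |TU| = 21.2, U = (-10.33, -24.62). TU is perpendicular to UW, so UW runs at 153.3°; with |UW| = 8.8, W = (-18.19, -20.66). Then |MW| = |W − M| = 27.53.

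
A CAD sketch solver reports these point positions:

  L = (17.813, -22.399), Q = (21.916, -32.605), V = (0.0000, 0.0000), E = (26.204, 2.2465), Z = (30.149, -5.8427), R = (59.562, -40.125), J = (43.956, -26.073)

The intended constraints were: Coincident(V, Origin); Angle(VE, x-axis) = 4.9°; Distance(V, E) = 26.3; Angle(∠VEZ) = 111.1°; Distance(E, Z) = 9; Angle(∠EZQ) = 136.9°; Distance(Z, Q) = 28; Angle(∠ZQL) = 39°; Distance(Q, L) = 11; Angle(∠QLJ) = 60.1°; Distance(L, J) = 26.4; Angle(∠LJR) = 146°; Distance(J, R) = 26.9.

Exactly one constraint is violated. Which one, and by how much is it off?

Distance(J, R) = 26.9 — off by 5.90.

V = (0.00, 0.00) ✓; VE at 4.900° ✓; |VE| = 26.30 ✓; ∠VEZ = 111.1° ✓; |EZ| = 9.000 ✓; ∠EZQ = 136.9° ✓; |ZQ| = 28.00 ✓; ∠ZQL = 39.00° ✓; |QL| = 11.00 ✓; ∠QLJ = 60.10° ✓; |LJ| = 26.40 ✓; ∠LJR = 146.0° ✓; |JR| = 21.00 ✗.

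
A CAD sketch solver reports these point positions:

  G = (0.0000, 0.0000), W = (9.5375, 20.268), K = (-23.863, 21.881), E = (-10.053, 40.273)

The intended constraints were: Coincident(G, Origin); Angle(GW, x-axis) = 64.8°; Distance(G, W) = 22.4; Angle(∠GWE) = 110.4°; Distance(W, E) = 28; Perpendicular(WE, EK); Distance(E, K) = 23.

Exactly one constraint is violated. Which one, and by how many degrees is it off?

Perpendicular(WE, EK) — off by 8.70°.

G = (0.00, 0.00) ✓; GW at 64.80° ✓; |GW| = 22.40 ✓; ∠GWE = 110.4° ✓; |WE| = 28.00 ✓; ∠(WE, EK) = 98.70° ✗; |EK| = 23.00 ✓.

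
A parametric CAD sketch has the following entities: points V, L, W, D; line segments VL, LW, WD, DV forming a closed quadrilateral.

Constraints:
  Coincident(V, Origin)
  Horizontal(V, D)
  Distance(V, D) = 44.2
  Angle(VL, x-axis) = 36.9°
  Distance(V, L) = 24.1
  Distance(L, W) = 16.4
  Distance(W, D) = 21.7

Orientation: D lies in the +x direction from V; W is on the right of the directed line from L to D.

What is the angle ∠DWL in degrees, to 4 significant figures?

97.34°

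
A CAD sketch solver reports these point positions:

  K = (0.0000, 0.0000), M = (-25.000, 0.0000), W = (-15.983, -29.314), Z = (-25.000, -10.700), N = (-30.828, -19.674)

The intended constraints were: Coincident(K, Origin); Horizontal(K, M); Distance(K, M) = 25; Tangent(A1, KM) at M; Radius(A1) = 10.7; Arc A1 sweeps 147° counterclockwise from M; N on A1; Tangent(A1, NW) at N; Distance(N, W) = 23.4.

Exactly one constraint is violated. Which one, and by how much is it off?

Distance(N, W) = 23.4 — off by 5.70.

K = (0.00, 0.00) ✓; K.y = 0.00, M.y = 0.00 ✓; |KM| = 25.00 ✓; ∠(ZM, MK) = 90.00° ✓; |ZM| = 10.70 ✓; bearing(Z→N) − bearing(Z→M) = 147.0° ✓; |ZN| = 10.70 ✓; ∠(ZN, NW) = 90.00° ✓; |NW| = 17.70 ✗.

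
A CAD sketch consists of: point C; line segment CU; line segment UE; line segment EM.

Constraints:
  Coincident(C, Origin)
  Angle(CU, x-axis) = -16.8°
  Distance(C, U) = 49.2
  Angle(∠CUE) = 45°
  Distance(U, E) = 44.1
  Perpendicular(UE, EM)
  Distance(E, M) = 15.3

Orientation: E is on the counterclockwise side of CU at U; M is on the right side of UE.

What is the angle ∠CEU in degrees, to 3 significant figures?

75.0°

C is at the origin; CU runs at -16.8° with length 49.2, so U = 49.2·(cos -16.8°, sin -16.8°) = (47.1, -14.2). ∠CUE = 45.0°, so UE runs at -16.8° + (180° − 45.0°) = 118° from the x-axis; with |UE| = 44.1, E = U + 44.1·(cos 118°, sin 118°) = (26.3, 24.6). Then cos ∠CEU = EC·EU / (|EC||EU|), giving 75.0°.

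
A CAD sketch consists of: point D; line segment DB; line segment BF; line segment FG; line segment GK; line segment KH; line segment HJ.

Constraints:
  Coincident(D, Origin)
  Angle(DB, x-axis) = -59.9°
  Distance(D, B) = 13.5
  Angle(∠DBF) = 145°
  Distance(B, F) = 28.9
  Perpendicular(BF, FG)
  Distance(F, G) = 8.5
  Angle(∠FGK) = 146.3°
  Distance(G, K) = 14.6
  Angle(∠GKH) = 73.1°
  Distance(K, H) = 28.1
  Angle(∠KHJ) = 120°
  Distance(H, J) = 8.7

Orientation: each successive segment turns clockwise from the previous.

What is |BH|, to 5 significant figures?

3.1497

D is at the origin; DB runs at -59.9° with length 13.5, so B = (6.7704, -11.680). ∠DBF = 145.0° gives BF at -94.900° from the x-axis; with |BF| = 28.9, F = (4.3018, -40.474). The perpendicularity gives FG at right angles to BF, so FG runs at 175.10°; with |FG| = 8.5, G = (-4.1671, -39.748). ∠FGK = 146.3° gives GK at 141.40° from the x-axis; with |GK| = 14.6, K = (-15.577, -30.639). ∠GKH = 73.1° gives KH at 34.500° from the x-axis; with |KH| = 28.1, H = (7.5807, -14.723). Then |BH| = |H − B| = 3.1497.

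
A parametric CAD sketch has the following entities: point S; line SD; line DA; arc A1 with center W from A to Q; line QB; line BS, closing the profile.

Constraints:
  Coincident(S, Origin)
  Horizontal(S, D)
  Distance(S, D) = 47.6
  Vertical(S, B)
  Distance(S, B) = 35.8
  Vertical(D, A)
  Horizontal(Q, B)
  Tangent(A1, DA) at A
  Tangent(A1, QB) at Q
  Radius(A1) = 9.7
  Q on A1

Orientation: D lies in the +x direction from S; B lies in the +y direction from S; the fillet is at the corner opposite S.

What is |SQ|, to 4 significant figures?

52.13

S is at the origin; S and D share the same y with |SD| = 47.6 and D on the +x side, so D = (47.60, 0.000). SB is vertical with |SB| = 35.8 and B on the +y side, so B = (0.000, 35.80). The virtual corner opposite S is at (47.60, 35.80). Since A1 is tangent to DA there, WA ⟂ DA and the tangent condition forces WQ to be normal to QB, with radius 9.7, so the center W sits 9.7 in from both sides at W = (37.90, 26.10). That places the tangent points at A = (47.60, 26.10) on DA and Q = (37.90, 35.80) on QB. Then |SQ| = |Q − S| = 52.13.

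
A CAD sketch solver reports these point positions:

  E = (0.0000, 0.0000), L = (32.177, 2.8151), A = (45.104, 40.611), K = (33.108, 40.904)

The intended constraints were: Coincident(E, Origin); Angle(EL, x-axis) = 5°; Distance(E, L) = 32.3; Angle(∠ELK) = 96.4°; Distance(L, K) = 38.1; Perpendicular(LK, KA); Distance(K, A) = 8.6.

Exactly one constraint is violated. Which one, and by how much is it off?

Distance(K, A) = 8.6 — off by 3.40.

E = (0.00, 0.00) ✓; EL at 5.000° ✓; |EL| = 32.30 ✓; ∠ELK = 96.40° ✓; |LK| = 38.10 ✓; ∠(LK, KA) = 90.00° ✓; |KA| = 12.00 ✗.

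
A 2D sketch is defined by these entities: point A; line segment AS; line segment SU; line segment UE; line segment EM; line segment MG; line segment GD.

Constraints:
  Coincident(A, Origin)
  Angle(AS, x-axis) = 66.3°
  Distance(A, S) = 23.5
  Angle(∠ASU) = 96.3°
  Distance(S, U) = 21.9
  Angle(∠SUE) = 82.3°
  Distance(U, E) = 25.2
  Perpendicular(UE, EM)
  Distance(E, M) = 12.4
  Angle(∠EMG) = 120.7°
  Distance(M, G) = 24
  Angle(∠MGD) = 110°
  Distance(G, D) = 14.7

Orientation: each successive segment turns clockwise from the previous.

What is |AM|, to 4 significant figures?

8.814

A is at the origin; AS runs at 66.3° with length 23.5, so S = (9.446, 21.52). ∠ASU = 96.3° gives SU at -17.40° from the x-axis; with |SU| = 21.9, U = (30.34, 14.97). ∠SUE = 82.3° gives UE at -115.1° from the x-axis; with |UE| = 25.2, E = (19.65, -7.851). UE is perpendicular to EM, so EM runs at 154.9°; with |EM| = 12.4, M = (8.425, -2.591). Then |AM| = |M − A| = 8.814.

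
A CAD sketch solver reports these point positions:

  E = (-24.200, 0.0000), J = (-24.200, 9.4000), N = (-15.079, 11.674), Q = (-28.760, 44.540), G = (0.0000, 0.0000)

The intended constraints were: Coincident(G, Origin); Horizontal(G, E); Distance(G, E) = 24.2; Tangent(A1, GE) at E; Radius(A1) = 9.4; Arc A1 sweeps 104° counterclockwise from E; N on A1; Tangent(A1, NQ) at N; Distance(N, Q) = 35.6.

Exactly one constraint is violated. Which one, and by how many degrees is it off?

Tangent(A1, NQ) at N — off by 8.60°.

G = (0.00, 0.00) ✓; G.y = 0.00, E.y = 0.00 ✓; |GE| = 24.20 ✓; ∠(JE, EG) = 90.00° ✓; |JE| = 9.400 ✓; bearing(J→N) − bearing(J→E) = 104.0° ✓; |JN| = 9.400 ✓; ∠(JN, NQ) = 81.40° ✗; |NQ| = 35.60 ✓.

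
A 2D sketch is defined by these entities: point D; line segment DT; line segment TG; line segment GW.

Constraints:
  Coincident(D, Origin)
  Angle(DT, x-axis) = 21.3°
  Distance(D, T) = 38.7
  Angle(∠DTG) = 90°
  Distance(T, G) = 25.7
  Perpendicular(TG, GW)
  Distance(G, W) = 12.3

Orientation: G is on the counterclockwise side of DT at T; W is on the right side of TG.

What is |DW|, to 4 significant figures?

57.11

D is at the origin; DT runs at 21.3° with length 38.7, so T = 38.7·(cos 21.3°, sin 21.3°) = (36.06, 14.06). ∠DTG = 90.0°, so TG runs at 21.3° + (180° − 90.0°) = 111.3° from the x-axis; with |TG| = 25.7, G = T + 25.7·(cos 111.3°, sin 111.3°) = (26.72, 38.00). The perpendicularity gives GW at right angles to TG; with |GW| = 12.3 on the right of TG, W = G + 12.3·(0.9317, 0.3633) = (38.18, 42.47). Then |DW| = |W − D| = 57.11.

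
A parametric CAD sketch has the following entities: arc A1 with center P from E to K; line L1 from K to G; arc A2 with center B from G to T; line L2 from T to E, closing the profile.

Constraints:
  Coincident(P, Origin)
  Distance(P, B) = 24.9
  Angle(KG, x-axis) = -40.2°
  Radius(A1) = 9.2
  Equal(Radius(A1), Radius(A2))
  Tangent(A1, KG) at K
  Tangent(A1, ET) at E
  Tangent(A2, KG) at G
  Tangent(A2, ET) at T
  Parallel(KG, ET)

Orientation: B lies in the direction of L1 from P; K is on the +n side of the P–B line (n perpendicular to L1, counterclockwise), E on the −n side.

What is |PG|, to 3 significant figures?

26.5

The slot axis is L1's direction at -40.2°, so u = (cos -40.2°, sin -40.2°) = (0.764, -0.645) and n = (−sin -40.2°, cos -40.2°) = (0.645, 0.764). P is at the origin and B lies 24.9 along u from P, so B = 24.9·u = (19.0, -16.1). Tangency of A1 to both parallel lines with radius 9.2 puts K and E at P ± 9.2·n: K = (5.94, 7.03), E = (-5.94, -7.03). Equal radii place G and T the same way about B: G = B + 9.2·n = (25.0, -9.04), T = B − 9.2·n = (13.1, -23.1). Then |PG| = |G − P| = 26.5.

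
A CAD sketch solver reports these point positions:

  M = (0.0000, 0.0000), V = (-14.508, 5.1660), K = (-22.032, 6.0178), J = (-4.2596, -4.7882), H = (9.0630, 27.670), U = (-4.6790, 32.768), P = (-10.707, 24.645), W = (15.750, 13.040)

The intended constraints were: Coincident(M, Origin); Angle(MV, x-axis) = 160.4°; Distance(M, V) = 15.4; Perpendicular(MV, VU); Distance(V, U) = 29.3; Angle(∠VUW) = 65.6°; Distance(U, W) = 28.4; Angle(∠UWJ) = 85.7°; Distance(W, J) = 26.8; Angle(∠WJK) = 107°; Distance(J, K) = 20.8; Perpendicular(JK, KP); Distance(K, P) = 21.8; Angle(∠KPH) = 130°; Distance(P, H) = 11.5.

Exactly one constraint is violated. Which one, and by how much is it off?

Distance(P, H) = 11.5 — off by 8.50.

M = (0.00, 0.00) ✓; MV at 160.4° ✓; |MV| = 15.40 ✓; ∠(MV, VU) = 90.00° ✓; |VU| = 29.30 ✓; ∠VUW = 65.60° ✓; |UW| = 28.40 ✓; ∠UWJ = 85.70° ✓; |WJ| = 26.80 ✓; ∠WJK = 107.0° ✓; |JK| = 20.80 ✓; ∠(JK, KP) = 90.00° ✓; |KP| = 21.80 ✓; ∠KPH = 130.0° ✓; |PH| = 20.00 ✗.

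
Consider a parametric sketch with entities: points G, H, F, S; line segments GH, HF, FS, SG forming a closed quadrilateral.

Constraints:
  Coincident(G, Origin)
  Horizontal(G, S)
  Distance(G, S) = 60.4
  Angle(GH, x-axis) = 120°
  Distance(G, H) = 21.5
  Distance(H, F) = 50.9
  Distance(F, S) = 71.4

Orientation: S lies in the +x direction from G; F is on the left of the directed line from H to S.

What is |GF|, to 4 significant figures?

62.38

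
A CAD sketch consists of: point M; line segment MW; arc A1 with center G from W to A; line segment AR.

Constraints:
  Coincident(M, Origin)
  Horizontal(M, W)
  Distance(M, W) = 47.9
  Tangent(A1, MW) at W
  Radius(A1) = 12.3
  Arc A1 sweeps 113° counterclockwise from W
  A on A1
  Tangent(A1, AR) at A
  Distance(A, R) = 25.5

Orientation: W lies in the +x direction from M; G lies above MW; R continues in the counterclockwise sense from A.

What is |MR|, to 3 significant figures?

63.8

M is at the origin; MW is horizontal with |MW| = 47.9 and W on the +x side, so W = (47.9, 0.00). Since A1 is tangent to MW there, GW ⟂ MW, so G = W + (0, 12.3) = (47.9, 12.3). On A1, W sits at bearing -90° from G; a 113° counterclockwise sweep puts A at bearing 23°, so A = G + 12.3·(cos 23°, sin 23°) = (59.2, 17.1). Since A1 is tangent to AR there, GA ⟂ AR, so AR runs along (−sin 23°, cos 23°); with |AR| = 25.5, R = (49.3, 40.6). Then |MR| = |R − M| = 63.8.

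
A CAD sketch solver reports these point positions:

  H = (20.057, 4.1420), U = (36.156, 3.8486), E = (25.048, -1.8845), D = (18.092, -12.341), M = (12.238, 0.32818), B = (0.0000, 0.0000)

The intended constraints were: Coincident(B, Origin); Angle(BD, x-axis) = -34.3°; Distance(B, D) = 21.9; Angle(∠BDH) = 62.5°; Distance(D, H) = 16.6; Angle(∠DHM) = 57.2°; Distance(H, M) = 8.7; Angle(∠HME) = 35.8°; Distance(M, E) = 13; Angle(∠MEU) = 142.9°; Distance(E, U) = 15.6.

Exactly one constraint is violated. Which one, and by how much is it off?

Distance(E, U) = 15.6 — off by 3.10.

B = (0.00, 0.00) ✓; BD at -34.30° ✓; |BD| = 21.90 ✓; ∠BDH = 62.50° ✓; |DH| = 16.60 ✓; ∠DHM = 57.20° ✓; |HM| = 8.700 ✓; ∠HME = 35.80° ✓; |ME| = 13.00 ✓; ∠MEU = 142.9° ✓; |EU| = 12.50 ✗.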